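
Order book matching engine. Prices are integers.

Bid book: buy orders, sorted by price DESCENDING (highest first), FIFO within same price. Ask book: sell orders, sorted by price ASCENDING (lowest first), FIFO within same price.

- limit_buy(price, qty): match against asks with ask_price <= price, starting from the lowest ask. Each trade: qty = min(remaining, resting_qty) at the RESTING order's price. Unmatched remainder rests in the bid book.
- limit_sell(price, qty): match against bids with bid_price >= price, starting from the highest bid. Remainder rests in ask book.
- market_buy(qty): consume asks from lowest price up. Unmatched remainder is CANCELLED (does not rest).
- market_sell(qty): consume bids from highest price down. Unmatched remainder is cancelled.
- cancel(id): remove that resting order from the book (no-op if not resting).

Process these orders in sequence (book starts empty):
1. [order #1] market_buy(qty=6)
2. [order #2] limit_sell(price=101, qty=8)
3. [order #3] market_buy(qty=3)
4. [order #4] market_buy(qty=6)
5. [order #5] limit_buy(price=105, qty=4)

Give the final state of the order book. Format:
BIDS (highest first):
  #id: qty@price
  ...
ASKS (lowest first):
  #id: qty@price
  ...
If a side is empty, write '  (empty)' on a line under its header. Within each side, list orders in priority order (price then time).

Answer: BIDS (highest first):
  #5: 4@105
ASKS (lowest first):
  (empty)

Derivation:
After op 1 [order #1] market_buy(qty=6): fills=none; bids=[-] asks=[-]
After op 2 [order #2] limit_sell(price=101, qty=8): fills=none; bids=[-] asks=[#2:8@101]
After op 3 [order #3] market_buy(qty=3): fills=#3x#2:3@101; bids=[-] asks=[#2:5@101]
After op 4 [order #4] market_buy(qty=6): fills=#4x#2:5@101; bids=[-] asks=[-]
After op 5 [order #5] limit_buy(price=105, qty=4): fills=none; bids=[#5:4@105] asks=[-]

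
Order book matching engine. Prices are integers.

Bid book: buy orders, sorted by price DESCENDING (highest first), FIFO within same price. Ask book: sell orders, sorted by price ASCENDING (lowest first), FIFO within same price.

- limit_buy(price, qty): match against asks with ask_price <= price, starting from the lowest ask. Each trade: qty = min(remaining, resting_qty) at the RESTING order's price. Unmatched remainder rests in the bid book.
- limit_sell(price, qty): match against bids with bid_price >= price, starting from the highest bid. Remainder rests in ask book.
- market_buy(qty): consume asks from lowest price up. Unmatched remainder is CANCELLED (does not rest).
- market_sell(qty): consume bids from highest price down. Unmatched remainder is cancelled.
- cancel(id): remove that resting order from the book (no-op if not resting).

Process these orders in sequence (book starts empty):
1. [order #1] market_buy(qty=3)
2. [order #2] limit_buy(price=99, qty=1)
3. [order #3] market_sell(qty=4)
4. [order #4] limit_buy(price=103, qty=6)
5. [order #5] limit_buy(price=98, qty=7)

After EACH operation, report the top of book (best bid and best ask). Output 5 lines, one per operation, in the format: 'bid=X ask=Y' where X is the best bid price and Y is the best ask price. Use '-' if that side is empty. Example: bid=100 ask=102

After op 1 [order #1] market_buy(qty=3): fills=none; bids=[-] asks=[-]
After op 2 [order #2] limit_buy(price=99, qty=1): fills=none; bids=[#2:1@99] asks=[-]
After op 3 [order #3] market_sell(qty=4): fills=#2x#3:1@99; bids=[-] asks=[-]
After op 4 [order #4] limit_buy(price=103, qty=6): fills=none; bids=[#4:6@103] asks=[-]
After op 5 [order #5] limit_buy(price=98, qty=7): fills=none; bids=[#4:6@103 #5:7@98] asks=[-]

Answer: bid=- ask=-
bid=99 ask=-
bid=- ask=-
bid=103 ask=-
bid=103 ask=-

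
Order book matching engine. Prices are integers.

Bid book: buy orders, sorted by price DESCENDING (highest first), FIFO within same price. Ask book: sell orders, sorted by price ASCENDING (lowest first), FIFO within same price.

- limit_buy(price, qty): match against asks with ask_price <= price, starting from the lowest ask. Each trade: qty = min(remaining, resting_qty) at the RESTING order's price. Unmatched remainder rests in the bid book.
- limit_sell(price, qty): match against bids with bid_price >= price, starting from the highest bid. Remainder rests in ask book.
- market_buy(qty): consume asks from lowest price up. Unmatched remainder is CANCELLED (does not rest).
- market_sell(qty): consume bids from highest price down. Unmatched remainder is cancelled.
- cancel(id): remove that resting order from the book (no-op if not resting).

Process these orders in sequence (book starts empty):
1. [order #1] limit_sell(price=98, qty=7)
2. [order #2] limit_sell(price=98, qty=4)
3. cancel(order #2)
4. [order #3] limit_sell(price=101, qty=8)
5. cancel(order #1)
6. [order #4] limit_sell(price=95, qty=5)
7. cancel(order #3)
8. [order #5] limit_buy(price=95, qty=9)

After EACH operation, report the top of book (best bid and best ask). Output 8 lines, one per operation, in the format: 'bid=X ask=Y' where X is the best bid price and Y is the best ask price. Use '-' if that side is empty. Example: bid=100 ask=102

Answer: bid=- ask=98
bid=- ask=98
bid=- ask=98
bid=- ask=98
bid=- ask=101
bid=- ask=95
bid=- ask=95
bid=95 ask=-

Derivation:
After op 1 [order #1] limit_sell(price=98, qty=7): fills=none; bids=[-] asks=[#1:7@98]
After op 2 [order #2] limit_sell(price=98, qty=4): fills=none; bids=[-] asks=[#1:7@98 #2:4@98]
After op 3 cancel(order #2): fills=none; bids=[-] asks=[#1:7@98]
After op 4 [order #3] limit_sell(price=101, qty=8): fills=none; bids=[-] asks=[#1:7@98 #3:8@101]
After op 5 cancel(order #1): fills=none; bids=[-] asks=[#3:8@101]
After op 6 [order #4] limit_sell(price=95, qty=5): fills=none; bids=[-] asks=[#4:5@95 #3:8@101]
After op 7 cancel(order #3): fills=none; bids=[-] asks=[#4:5@95]
After op 8 [order #5] limit_buy(price=95, qty=9): fills=#5x#4:5@95; bids=[#5:4@95] asks=[-]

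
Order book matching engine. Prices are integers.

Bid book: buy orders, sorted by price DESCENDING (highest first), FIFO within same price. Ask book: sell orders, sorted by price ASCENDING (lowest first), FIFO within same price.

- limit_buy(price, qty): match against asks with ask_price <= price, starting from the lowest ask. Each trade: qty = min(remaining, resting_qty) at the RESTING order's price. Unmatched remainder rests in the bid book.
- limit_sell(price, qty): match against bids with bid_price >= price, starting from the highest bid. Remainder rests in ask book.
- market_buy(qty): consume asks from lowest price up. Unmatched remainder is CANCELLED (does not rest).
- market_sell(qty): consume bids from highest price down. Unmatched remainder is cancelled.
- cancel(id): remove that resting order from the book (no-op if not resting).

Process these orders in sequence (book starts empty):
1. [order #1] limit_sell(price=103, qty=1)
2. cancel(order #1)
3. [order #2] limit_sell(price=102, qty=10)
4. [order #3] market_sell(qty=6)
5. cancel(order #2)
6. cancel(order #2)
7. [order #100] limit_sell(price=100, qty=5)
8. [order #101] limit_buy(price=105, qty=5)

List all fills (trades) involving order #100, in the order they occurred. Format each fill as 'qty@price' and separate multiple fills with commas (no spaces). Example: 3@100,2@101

Answer: 5@100

Derivation:
After op 1 [order #1] limit_sell(price=103, qty=1): fills=none; bids=[-] asks=[#1:1@103]
After op 2 cancel(order #1): fills=none; bids=[-] asks=[-]
After op 3 [order #2] limit_sell(price=102, qty=10): fills=none; bids=[-] asks=[#2:10@102]
After op 4 [order #3] market_sell(qty=6): fills=none; bids=[-] asks=[#2:10@102]
After op 5 cancel(order #2): fills=none; bids=[-] asks=[-]
After op 6 cancel(order #2): fills=none; bids=[-] asks=[-]
After op 7 [order #100] limit_sell(price=100, qty=5): fills=none; bids=[-] asks=[#100:5@100]
After op 8 [order #101] limit_buy(price=105, qty=5): fills=#101x#100:5@100; bids=[-] asks=[-]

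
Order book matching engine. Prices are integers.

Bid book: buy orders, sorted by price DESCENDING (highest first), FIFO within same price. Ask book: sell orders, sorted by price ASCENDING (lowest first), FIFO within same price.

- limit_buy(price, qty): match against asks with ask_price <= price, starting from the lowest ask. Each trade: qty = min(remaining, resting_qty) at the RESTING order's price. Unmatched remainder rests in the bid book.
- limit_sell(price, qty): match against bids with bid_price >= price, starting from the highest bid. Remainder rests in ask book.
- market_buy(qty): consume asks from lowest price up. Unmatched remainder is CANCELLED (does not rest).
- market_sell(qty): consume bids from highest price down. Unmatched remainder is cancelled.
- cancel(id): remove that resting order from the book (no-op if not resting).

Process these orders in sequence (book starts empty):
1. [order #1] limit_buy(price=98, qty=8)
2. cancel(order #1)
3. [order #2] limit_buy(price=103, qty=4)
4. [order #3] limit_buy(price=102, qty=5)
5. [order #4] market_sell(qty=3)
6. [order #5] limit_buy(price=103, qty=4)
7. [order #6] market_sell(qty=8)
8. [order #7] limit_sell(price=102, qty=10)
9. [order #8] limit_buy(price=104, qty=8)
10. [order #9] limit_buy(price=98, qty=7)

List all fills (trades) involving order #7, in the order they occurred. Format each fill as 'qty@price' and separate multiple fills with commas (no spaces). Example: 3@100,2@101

Answer: 2@102,8@102

Derivation:
After op 1 [order #1] limit_buy(price=98, qty=8): fills=none; bids=[#1:8@98] asks=[-]
After op 2 cancel(order #1): fills=none; bids=[-] asks=[-]
After op 3 [order #2] limit_buy(price=103, qty=4): fills=none; bids=[#2:4@103] asks=[-]
After op 4 [order #3] limit_buy(price=102, qty=5): fills=none; bids=[#2:4@103 #3:5@102] asks=[-]
After op 5 [order #4] market_sell(qty=3): fills=#2x#4:3@103; bids=[#2:1@103 #3:5@102] asks=[-]
After op 6 [order #5] limit_buy(price=103, qty=4): fills=none; bids=[#2:1@103 #5:4@103 #3:5@102] asks=[-]
After op 7 [order #6] market_sell(qty=8): fills=#2x#6:1@103 #5x#6:4@103 #3x#6:3@102; bids=[#3:2@102] asks=[-]
After op 8 [order #7] limit_sell(price=102, qty=10): fills=#3x#7:2@102; bids=[-] asks=[#7:8@102]
After op 9 [order #8] limit_buy(price=104, qty=8): fills=#8x#7:8@102; bids=[-] asks=[-]
After op 10 [order #9] limit_buy(price=98, qty=7): fills=none; bids=[#9:7@98] asks=[-]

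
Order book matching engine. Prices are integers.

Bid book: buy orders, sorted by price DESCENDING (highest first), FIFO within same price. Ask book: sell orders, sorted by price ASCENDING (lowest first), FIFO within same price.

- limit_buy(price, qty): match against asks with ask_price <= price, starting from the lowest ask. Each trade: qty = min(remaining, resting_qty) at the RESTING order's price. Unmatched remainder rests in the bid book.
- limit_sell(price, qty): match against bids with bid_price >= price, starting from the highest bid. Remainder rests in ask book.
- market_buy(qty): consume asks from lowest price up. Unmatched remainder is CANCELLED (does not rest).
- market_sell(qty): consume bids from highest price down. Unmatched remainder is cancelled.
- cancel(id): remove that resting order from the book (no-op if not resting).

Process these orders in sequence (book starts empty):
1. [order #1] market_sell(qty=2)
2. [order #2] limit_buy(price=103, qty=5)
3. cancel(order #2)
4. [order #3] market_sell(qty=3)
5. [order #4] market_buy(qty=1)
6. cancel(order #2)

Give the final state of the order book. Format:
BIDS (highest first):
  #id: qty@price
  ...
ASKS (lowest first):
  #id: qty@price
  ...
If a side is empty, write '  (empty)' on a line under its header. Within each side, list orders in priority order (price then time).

After op 1 [order #1] market_sell(qty=2): fills=none; bids=[-] asks=[-]
After op 2 [order #2] limit_buy(price=103, qty=5): fills=none; bids=[#2:5@103] asks=[-]
After op 3 cancel(order #2): fills=none; bids=[-] asks=[-]
After op 4 [order #3] market_sell(qty=3): fills=none; bids=[-] asks=[-]
After op 5 [order #4] market_buy(qty=1): fills=none; bids=[-] asks=[-]
After op 6 cancel(order #2): fills=none; bids=[-] asks=[-]

Answer: BIDS (highest first):
  (empty)
ASKS (lowest first):
  (empty)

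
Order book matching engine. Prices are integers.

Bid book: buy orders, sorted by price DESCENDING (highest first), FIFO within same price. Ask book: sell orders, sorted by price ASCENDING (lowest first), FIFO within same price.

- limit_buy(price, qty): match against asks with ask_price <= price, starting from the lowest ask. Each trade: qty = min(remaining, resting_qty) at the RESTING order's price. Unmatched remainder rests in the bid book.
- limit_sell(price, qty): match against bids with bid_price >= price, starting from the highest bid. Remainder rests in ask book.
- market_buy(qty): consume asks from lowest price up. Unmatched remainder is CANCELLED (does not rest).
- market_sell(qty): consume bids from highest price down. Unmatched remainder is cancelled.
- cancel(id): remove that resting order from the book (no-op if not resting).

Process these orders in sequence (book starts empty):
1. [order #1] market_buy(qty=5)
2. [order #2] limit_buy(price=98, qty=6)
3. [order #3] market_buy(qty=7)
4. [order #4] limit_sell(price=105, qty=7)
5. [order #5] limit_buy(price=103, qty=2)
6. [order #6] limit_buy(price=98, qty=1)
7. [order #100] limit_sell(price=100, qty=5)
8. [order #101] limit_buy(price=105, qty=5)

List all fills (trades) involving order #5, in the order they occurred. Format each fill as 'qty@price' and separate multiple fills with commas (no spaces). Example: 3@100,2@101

Answer: 2@103

Derivation:
After op 1 [order #1] market_buy(qty=5): fills=none; bids=[-] asks=[-]
After op 2 [order #2] limit_buy(price=98, qty=6): fills=none; bids=[#2:6@98] asks=[-]
After op 3 [order #3] market_buy(qty=7): fills=none; bids=[#2:6@98] asks=[-]
After op 4 [order #4] limit_sell(price=105, qty=7): fills=none; bids=[#2:6@98] asks=[#4:7@105]
After op 5 [order #5] limit_buy(price=103, qty=2): fills=none; bids=[#5:2@103 #2:6@98] asks=[#4:7@105]
After op 6 [order #6] limit_buy(price=98, qty=1): fills=none; bids=[#5:2@103 #2:6@98 #6:1@98] asks=[#4:7@105]
After op 7 [order #100] limit_sell(price=100, qty=5): fills=#5x#100:2@103; bids=[#2:6@98 #6:1@98] asks=[#100:3@100 #4:7@105]
After op 8 [order #101] limit_buy(price=105, qty=5): fills=#101x#100:3@100 #101x#4:2@105; bids=[#2:6@98 #6:1@98] asks=[#4:5@105]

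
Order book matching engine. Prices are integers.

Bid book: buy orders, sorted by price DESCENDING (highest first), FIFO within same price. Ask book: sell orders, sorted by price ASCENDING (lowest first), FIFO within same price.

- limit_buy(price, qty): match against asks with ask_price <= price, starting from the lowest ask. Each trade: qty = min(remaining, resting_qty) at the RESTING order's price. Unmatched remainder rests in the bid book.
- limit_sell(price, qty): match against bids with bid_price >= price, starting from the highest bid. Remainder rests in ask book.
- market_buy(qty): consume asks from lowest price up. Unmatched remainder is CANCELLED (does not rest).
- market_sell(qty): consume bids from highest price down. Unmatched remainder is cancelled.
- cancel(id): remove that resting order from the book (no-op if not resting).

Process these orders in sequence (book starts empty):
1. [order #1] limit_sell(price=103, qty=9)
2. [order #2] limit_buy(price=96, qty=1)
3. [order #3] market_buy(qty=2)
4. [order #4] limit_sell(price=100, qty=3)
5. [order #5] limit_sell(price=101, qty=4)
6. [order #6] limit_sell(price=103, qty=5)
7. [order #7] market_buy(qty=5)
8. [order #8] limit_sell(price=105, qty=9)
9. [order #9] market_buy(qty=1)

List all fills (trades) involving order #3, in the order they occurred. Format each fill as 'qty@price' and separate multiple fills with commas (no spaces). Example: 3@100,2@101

After op 1 [order #1] limit_sell(price=103, qty=9): fills=none; bids=[-] asks=[#1:9@103]
After op 2 [order #2] limit_buy(price=96, qty=1): fills=none; bids=[#2:1@96] asks=[#1:9@103]
After op 3 [order #3] market_buy(qty=2): fills=#3x#1:2@103; bids=[#2:1@96] asks=[#1:7@103]
After op 4 [order #4] limit_sell(price=100, qty=3): fills=none; bids=[#2:1@96] asks=[#4:3@100 #1:7@103]
After op 5 [order #5] limit_sell(price=101, qty=4): fills=none; bids=[#2:1@96] asks=[#4:3@100 #5:4@101 #1:7@103]
After op 6 [order #6] limit_sell(price=103, qty=5): fills=none; bids=[#2:1@96] asks=[#4:3@100 #5:4@101 #1:7@103 #6:5@103]
After op 7 [order #7] market_buy(qty=5): fills=#7x#4:3@100 #7x#5:2@101; bids=[#2:1@96] asks=[#5:2@101 #1:7@103 #6:5@103]
After op 8 [order #8] limit_sell(price=105, qty=9): fills=none; bids=[#2:1@96] asks=[#5:2@101 #1:7@103 #6:5@103 #8:9@105]
After op 9 [order #9] market_buy(qty=1): fills=#9x#5:1@101; bids=[#2:1@96] asks=[#5:1@101 #1:7@103 #6:5@103 #8:9@105]

Answer: 2@103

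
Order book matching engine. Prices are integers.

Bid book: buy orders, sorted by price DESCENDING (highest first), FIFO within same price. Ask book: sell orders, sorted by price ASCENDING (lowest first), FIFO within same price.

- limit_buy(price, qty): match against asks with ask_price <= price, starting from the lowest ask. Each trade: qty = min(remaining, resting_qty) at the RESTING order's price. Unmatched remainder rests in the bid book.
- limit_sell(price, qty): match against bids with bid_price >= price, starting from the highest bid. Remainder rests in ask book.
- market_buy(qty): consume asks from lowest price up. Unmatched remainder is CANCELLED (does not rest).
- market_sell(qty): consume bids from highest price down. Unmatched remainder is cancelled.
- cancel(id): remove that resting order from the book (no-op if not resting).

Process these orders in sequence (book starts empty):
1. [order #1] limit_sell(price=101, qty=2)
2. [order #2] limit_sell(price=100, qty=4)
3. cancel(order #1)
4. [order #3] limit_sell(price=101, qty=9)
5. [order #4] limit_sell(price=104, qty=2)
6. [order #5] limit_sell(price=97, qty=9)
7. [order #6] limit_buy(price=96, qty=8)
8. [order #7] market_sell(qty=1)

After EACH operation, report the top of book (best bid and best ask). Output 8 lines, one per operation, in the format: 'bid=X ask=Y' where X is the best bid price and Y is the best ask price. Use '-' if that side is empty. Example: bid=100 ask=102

After op 1 [order #1] limit_sell(price=101, qty=2): fills=none; bids=[-] asks=[#1:2@101]
After op 2 [order #2] limit_sell(price=100, qty=4): fills=none; bids=[-] asks=[#2:4@100 #1:2@101]
After op 3 cancel(order #1): fills=none; bids=[-] asks=[#2:4@100]
After op 4 [order #3] limit_sell(price=101, qty=9): fills=none; bids=[-] asks=[#2:4@100 #3:9@101]
After op 5 [order #4] limit_sell(price=104, qty=2): fills=none; bids=[-] asks=[#2:4@100 #3:9@101 #4:2@104]
After op 6 [order #5] limit_sell(price=97, qty=9): fills=none; bids=[-] asks=[#5:9@97 #2:4@100 #3:9@101 #4:2@104]
After op 7 [order #6] limit_buy(price=96, qty=8): fills=none; bids=[#6:8@96] asks=[#5:9@97 #2:4@100 #3:9@101 #4:2@104]
After op 8 [order #7] market_sell(qty=1): fills=#6x#7:1@96; bids=[#6:7@96] asks=[#5:9@97 #2:4@100 #3:9@101 #4:2@104]

Answer: bid=- ask=101
bid=- ask=100
bid=- ask=100
bid=- ask=100
bid=- ask=100
bid=- ask=97
bid=96 ask=97
bid=96 ask=97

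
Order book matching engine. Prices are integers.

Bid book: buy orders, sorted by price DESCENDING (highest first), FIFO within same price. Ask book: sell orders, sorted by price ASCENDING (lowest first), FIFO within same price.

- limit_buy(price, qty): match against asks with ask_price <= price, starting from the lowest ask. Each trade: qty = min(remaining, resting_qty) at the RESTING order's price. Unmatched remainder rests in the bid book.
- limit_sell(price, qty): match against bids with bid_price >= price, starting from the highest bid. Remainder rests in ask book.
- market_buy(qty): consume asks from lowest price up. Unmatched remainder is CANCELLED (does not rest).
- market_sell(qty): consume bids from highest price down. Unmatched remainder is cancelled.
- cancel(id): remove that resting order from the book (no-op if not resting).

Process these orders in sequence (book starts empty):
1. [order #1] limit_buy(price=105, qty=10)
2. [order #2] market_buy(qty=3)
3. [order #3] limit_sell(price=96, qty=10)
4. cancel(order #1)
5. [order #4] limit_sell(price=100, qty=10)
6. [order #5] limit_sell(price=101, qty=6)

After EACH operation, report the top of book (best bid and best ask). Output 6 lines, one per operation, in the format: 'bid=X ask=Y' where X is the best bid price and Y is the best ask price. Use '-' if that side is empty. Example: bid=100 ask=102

After op 1 [order #1] limit_buy(price=105, qty=10): fills=none; bids=[#1:10@105] asks=[-]
After op 2 [order #2] market_buy(qty=3): fills=none; bids=[#1:10@105] asks=[-]
After op 3 [order #3] limit_sell(price=96, qty=10): fills=#1x#3:10@105; bids=[-] asks=[-]
After op 4 cancel(order #1): fills=none; bids=[-] asks=[-]
After op 5 [order #4] limit_sell(price=100, qty=10): fills=none; bids=[-] asks=[#4:10@100]
After op 6 [order #5] limit_sell(price=101, qty=6): fills=none; bids=[-] asks=[#4:10@100 #5:6@101]

Answer: bid=105 ask=-
bid=105 ask=-
bid=- ask=-
bid=- ask=-
bid=- ask=100
bid=- ask=100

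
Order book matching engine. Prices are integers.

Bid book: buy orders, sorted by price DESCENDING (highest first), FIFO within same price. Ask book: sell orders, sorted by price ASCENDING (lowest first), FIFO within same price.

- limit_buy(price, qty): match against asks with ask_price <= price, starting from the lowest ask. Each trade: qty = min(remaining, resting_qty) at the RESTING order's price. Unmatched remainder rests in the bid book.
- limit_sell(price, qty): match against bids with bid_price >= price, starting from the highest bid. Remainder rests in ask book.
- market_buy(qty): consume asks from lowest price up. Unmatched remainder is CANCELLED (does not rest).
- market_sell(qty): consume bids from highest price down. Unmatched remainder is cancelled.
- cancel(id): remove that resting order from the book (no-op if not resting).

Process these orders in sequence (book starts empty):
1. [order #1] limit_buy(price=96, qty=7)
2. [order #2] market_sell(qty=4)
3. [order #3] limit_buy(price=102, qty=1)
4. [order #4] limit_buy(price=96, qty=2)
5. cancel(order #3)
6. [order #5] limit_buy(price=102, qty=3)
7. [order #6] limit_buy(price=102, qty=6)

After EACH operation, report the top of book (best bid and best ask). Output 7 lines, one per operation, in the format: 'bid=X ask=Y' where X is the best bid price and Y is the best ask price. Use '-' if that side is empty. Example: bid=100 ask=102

After op 1 [order #1] limit_buy(price=96, qty=7): fills=none; bids=[#1:7@96] asks=[-]
After op 2 [order #2] market_sell(qty=4): fills=#1x#2:4@96; bids=[#1:3@96] asks=[-]
After op 3 [order #3] limit_buy(price=102, qty=1): fills=none; bids=[#3:1@102 #1:3@96] asks=[-]
After op 4 [order #4] limit_buy(price=96, qty=2): fills=none; bids=[#3:1@102 #1:3@96 #4:2@96] asks=[-]
After op 5 cancel(order #3): fills=none; bids=[#1:3@96 #4:2@96] asks=[-]
After op 6 [order #5] limit_buy(price=102, qty=3): fills=none; bids=[#5:3@102 #1:3@96 #4:2@96] asks=[-]
After op 7 [order #6] limit_buy(price=102, qty=6): fills=none; bids=[#5:3@102 #6:6@102 #1:3@96 #4:2@96] asks=[-]

Answer: bid=96 ask=-
bid=96 ask=-
bid=102 ask=-
bid=102 ask=-
bid=96 ask=-
bid=102 ask=-
bid=102 ask=-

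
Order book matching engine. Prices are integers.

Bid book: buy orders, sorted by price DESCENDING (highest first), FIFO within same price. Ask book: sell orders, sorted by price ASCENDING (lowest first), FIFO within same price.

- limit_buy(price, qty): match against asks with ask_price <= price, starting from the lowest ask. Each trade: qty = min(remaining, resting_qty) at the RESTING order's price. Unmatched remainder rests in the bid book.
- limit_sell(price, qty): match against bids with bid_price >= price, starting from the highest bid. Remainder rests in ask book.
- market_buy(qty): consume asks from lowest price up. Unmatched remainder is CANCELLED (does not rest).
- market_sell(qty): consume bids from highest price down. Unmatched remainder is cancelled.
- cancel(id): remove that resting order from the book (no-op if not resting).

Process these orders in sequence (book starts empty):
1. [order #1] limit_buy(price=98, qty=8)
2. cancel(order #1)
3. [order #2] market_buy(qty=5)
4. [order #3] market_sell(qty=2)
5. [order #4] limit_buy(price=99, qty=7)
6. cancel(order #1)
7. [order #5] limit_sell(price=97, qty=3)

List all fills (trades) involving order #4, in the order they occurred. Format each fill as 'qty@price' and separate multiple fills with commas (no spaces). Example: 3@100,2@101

Answer: 3@99

Derivation:
After op 1 [order #1] limit_buy(price=98, qty=8): fills=none; bids=[#1:8@98] asks=[-]
After op 2 cancel(order #1): fills=none; bids=[-] asks=[-]
After op 3 [order #2] market_buy(qty=5): fills=none; bids=[-] asks=[-]
After op 4 [order #3] market_sell(qty=2): fills=none; bids=[-] asks=[-]
After op 5 [order #4] limit_buy(price=99, qty=7): fills=none; bids=[#4:7@99] asks=[-]
After op 6 cancel(order #1): fills=none; bids=[#4:7@99] asks=[-]
After op 7 [order #5] limit_sell(price=97, qty=3): fills=#4x#5:3@99; bids=[#4:4@99] asks=[-]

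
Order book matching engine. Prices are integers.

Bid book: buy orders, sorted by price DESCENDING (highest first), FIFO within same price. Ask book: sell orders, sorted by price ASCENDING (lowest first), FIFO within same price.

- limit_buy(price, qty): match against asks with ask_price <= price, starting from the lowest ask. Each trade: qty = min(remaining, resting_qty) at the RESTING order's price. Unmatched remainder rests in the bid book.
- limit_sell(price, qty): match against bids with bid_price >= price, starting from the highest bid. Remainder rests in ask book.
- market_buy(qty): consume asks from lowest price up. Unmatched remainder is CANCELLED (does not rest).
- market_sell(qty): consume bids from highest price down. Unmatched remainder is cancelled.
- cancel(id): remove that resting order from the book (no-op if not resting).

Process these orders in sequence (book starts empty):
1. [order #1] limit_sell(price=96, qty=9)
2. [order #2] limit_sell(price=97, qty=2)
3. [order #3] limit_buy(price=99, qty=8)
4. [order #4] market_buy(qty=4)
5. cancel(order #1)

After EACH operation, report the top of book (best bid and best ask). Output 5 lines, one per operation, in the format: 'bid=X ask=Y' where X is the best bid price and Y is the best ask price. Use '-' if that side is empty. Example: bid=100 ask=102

After op 1 [order #1] limit_sell(price=96, qty=9): fills=none; bids=[-] asks=[#1:9@96]
After op 2 [order #2] limit_sell(price=97, qty=2): fills=none; bids=[-] asks=[#1:9@96 #2:2@97]
After op 3 [order #3] limit_buy(price=99, qty=8): fills=#3x#1:8@96; bids=[-] asks=[#1:1@96 #2:2@97]
After op 4 [order #4] market_buy(qty=4): fills=#4x#1:1@96 #4x#2:2@97; bids=[-] asks=[-]
After op 5 cancel(order #1): fills=none; bids=[-] asks=[-]

Answer: bid=- ask=96
bid=- ask=96
bid=- ask=96
bid=- ask=-
bid=- ask=-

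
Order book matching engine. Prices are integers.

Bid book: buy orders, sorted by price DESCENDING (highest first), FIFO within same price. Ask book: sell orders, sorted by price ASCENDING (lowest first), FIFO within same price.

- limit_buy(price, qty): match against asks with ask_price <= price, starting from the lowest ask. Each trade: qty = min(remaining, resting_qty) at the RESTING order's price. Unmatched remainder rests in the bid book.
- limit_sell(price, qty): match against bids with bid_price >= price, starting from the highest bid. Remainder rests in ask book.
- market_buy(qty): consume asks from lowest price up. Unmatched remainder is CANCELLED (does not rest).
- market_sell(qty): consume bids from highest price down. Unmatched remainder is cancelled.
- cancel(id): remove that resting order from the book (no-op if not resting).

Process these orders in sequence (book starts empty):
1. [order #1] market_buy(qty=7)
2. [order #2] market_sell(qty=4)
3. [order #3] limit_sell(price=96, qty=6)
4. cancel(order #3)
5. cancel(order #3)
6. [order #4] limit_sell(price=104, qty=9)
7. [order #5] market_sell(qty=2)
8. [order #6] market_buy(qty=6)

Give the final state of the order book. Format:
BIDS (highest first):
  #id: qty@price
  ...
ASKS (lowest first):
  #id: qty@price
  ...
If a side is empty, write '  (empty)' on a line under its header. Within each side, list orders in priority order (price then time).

Answer: BIDS (highest first):
  (empty)
ASKS (lowest first):
  #4: 3@104

Derivation:
After op 1 [order #1] market_buy(qty=7): fills=none; bids=[-] asks=[-]
After op 2 [order #2] market_sell(qty=4): fills=none; bids=[-] asks=[-]
After op 3 [order #3] limit_sell(price=96, qty=6): fills=none; bids=[-] asks=[#3:6@96]
After op 4 cancel(order #3): fills=none; bids=[-] asks=[-]
After op 5 cancel(order #3): fills=none; bids=[-] asks=[-]
After op 6 [order #4] limit_sell(price=104, qty=9): fills=none; bids=[-] asks=[#4:9@104]
After op 7 [order #5] market_sell(qty=2): fills=none; bids=[-] asks=[#4:9@104]
After op 8 [order #6] market_buy(qty=6): fills=#6x#4:6@104; bids=[-] asks=[#4:3@104]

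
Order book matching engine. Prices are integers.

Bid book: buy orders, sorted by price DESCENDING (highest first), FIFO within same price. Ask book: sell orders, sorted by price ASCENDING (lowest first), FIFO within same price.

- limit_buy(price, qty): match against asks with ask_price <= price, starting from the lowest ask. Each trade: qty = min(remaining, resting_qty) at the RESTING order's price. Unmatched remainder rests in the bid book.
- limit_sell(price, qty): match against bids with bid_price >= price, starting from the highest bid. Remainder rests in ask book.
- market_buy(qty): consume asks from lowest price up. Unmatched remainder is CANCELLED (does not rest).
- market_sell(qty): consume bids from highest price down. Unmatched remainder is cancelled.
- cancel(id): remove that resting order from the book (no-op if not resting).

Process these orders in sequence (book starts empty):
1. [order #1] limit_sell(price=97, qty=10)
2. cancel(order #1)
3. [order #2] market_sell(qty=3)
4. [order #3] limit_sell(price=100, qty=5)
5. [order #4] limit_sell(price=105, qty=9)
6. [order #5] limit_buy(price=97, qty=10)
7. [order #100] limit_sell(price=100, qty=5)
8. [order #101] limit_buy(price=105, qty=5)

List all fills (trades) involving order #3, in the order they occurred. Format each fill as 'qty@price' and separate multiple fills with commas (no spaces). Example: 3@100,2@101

Answer: 5@100

Derivation:
After op 1 [order #1] limit_sell(price=97, qty=10): fills=none; bids=[-] asks=[#1:10@97]
After op 2 cancel(order #1): fills=none; bids=[-] asks=[-]
After op 3 [order #2] market_sell(qty=3): fills=none; bids=[-] asks=[-]
After op 4 [order #3] limit_sell(price=100, qty=5): fills=none; bids=[-] asks=[#3:5@100]
After op 5 [order #4] limit_sell(price=105, qty=9): fills=none; bids=[-] asks=[#3:5@100 #4:9@105]
After op 6 [order #5] limit_buy(price=97, qty=10): fills=none; bids=[#5:10@97] asks=[#3:5@100 #4:9@105]
After op 7 [order #100] limit_sell(price=100, qty=5): fills=none; bids=[#5:10@97] asks=[#3:5@100 #100:5@100 #4:9@105]
After op 8 [order #101] limit_buy(price=105, qty=5): fills=#101x#3:5@100; bids=[#5:10@97] asks=[#100:5@100 #4:9@105]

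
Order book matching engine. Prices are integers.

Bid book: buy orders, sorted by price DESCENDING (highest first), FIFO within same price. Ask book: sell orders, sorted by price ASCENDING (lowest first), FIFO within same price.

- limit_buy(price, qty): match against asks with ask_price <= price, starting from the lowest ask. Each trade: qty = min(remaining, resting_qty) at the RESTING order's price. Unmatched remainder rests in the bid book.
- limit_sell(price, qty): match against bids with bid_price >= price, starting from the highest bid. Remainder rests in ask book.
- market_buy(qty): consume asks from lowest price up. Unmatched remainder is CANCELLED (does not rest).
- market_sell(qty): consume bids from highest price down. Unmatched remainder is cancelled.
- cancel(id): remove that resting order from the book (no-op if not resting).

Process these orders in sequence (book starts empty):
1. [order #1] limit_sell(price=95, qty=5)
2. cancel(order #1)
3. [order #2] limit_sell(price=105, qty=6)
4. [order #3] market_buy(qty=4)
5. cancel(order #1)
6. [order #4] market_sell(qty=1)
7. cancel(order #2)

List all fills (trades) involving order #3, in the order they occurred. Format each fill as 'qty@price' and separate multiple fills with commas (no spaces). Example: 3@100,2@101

After op 1 [order #1] limit_sell(price=95, qty=5): fills=none; bids=[-] asks=[#1:5@95]
After op 2 cancel(order #1): fills=none; bids=[-] asks=[-]
After op 3 [order #2] limit_sell(price=105, qty=6): fills=none; bids=[-] asks=[#2:6@105]
After op 4 [order #3] market_buy(qty=4): fills=#3x#2:4@105; bids=[-] asks=[#2:2@105]
After op 5 cancel(order #1): fills=none; bids=[-] asks=[#2:2@105]
After op 6 [order #4] market_sell(qty=1): fills=none; bids=[-] asks=[#2:2@105]
After op 7 cancel(order #2): fills=none; bids=[-] asks=[-]

Answer: 4@105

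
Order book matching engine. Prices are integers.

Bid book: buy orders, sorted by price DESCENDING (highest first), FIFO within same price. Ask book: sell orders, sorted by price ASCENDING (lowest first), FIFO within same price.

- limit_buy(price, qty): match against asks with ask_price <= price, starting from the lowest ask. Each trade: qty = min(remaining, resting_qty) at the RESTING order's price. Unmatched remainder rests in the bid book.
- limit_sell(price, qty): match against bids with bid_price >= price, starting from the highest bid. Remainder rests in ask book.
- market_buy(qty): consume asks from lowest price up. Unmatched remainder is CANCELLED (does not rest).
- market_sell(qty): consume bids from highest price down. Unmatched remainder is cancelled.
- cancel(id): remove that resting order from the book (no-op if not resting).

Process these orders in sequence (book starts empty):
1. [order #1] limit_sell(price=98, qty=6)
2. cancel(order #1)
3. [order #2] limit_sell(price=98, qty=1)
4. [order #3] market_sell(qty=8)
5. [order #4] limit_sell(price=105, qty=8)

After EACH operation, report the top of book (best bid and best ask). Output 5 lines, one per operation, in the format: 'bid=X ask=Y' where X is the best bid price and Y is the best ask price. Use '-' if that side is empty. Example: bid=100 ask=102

After op 1 [order #1] limit_sell(price=98, qty=6): fills=none; bids=[-] asks=[#1:6@98]
After op 2 cancel(order #1): fills=none; bids=[-] asks=[-]
After op 3 [order #2] limit_sell(price=98, qty=1): fills=none; bids=[-] asks=[#2:1@98]
After op 4 [order #3] market_sell(qty=8): fills=none; bids=[-] asks=[#2:1@98]
After op 5 [order #4] limit_sell(price=105, qty=8): fills=none; bids=[-] asks=[#2:1@98 #4:8@105]

Answer: bid=- ask=98
bid=- ask=-
bid=- ask=98
bid=- ask=98
bid=- ask=98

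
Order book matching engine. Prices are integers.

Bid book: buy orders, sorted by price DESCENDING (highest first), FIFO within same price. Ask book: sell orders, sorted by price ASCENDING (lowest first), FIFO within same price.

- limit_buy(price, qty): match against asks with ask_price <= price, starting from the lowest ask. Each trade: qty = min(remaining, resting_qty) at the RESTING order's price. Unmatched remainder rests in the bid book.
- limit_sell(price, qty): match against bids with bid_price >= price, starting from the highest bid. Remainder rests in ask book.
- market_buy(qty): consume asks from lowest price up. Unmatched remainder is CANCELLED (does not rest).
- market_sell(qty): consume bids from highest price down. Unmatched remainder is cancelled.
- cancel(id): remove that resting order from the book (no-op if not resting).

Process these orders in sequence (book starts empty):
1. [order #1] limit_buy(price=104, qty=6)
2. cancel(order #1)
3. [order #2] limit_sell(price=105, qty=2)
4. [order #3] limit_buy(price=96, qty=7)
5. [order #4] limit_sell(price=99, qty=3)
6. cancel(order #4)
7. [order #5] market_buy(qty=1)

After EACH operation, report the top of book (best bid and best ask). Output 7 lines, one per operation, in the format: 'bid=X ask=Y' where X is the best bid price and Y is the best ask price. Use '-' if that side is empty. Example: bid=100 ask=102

Answer: bid=104 ask=-
bid=- ask=-
bid=- ask=105
bid=96 ask=105
bid=96 ask=99
bid=96 ask=105
bid=96 ask=105

Derivation:
After op 1 [order #1] limit_buy(price=104, qty=6): fills=none; bids=[#1:6@104] asks=[-]
After op 2 cancel(order #1): fills=none; bids=[-] asks=[-]
After op 3 [order #2] limit_sell(price=105, qty=2): fills=none; bids=[-] asks=[#2:2@105]
After op 4 [order #3] limit_buy(price=96, qty=7): fills=none; bids=[#3:7@96] asks=[#2:2@105]
After op 5 [order #4] limit_sell(price=99, qty=3): fills=none; bids=[#3:7@96] asks=[#4:3@99 #2:2@105]
After op 6 cancel(order #4): fills=none; bids=[#3:7@96] asks=[#2:2@105]
After op 7 [order #5] market_buy(qty=1): fills=#5x#2:1@105; bids=[#3:7@96] asks=[#2:1@105]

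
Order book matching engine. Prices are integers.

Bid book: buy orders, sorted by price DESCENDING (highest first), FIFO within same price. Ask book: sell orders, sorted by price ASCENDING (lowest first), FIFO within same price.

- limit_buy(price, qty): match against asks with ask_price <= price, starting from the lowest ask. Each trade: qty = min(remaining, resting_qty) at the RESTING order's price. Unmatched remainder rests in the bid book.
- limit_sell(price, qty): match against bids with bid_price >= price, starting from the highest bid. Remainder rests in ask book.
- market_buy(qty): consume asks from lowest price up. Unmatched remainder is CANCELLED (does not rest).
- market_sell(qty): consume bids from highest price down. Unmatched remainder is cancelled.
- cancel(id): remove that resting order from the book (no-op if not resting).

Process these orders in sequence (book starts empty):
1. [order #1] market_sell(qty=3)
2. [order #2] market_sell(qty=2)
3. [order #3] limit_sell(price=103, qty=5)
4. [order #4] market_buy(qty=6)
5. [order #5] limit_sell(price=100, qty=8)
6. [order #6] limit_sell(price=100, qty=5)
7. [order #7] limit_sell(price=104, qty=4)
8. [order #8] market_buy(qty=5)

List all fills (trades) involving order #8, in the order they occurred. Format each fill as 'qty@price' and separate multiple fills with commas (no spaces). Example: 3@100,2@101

Answer: 5@100

Derivation:
After op 1 [order #1] market_sell(qty=3): fills=none; bids=[-] asks=[-]
After op 2 [order #2] market_sell(qty=2): fills=none; bids=[-] asks=[-]
After op 3 [order #3] limit_sell(price=103, qty=5): fills=none; bids=[-] asks=[#3:5@103]
After op 4 [order #4] market_buy(qty=6): fills=#4x#3:5@103; bids=[-] asks=[-]
After op 5 [order #5] limit_sell(price=100, qty=8): fills=none; bids=[-] asks=[#5:8@100]
After op 6 [order #6] limit_sell(price=100, qty=5): fills=none; bids=[-] asks=[#5:8@100 #6:5@100]
After op 7 [order #7] limit_sell(price=104, qty=4): fills=none; bids=[-] asks=[#5:8@100 #6:5@100 #7:4@104]
After op 8 [order #8] market_buy(qty=5): fills=#8x#5:5@100; bids=[-] asks=[#5:3@100 #6:5@100 #7:4@104]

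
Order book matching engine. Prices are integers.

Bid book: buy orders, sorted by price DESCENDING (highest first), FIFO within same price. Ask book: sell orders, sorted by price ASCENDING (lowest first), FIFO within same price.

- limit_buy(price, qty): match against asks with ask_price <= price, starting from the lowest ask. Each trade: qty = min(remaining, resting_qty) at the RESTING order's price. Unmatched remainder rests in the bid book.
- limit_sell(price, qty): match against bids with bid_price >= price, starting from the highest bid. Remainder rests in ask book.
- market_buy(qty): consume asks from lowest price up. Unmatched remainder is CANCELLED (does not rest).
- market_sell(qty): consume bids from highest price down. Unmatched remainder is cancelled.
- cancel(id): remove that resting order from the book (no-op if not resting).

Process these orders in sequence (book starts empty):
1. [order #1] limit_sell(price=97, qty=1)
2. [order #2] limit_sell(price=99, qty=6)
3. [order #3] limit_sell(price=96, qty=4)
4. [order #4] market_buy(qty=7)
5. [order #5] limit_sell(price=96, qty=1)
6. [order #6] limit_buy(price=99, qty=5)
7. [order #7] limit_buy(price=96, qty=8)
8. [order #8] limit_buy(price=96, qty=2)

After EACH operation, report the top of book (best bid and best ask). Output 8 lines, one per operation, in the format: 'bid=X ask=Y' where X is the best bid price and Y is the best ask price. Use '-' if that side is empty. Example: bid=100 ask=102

Answer: bid=- ask=97
bid=- ask=97
bid=- ask=96
bid=- ask=99
bid=- ask=96
bid=- ask=-
bid=96 ask=-
bid=96 ask=-

Derivation:
After op 1 [order #1] limit_sell(price=97, qty=1): fills=none; bids=[-] asks=[#1:1@97]
After op 2 [order #2] limit_sell(price=99, qty=6): fills=none; bids=[-] asks=[#1:1@97 #2:6@99]
After op 3 [order #3] limit_sell(price=96, qty=4): fills=none; bids=[-] asks=[#3:4@96 #1:1@97 #2:6@99]
After op 4 [order #4] market_buy(qty=7): fills=#4x#3:4@96 #4x#1:1@97 #4x#2:2@99; bids=[-] asks=[#2:4@99]
After op 5 [order #5] limit_sell(price=96, qty=1): fills=none; bids=[-] asks=[#5:1@96 #2:4@99]
After op 6 [order #6] limit_buy(price=99, qty=5): fills=#6x#5:1@96 #6x#2:4@99; bids=[-] asks=[-]
After op 7 [order #7] limit_buy(price=96, qty=8): fills=none; bids=[#7:8@96] asks=[-]
After op 8 [order #8] limit_buy(price=96, qty=2): fills=none; bids=[#7:8@96 #8:2@96] asks=[-]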